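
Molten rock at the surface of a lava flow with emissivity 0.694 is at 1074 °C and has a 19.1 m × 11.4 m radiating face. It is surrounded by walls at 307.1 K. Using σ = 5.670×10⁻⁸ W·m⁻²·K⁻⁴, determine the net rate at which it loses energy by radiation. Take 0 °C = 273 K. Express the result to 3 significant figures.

Net loss ≈ 2.81×10⁷ W

T = 1074 °C + 273 = 1347 K.
Area A = 19.1 × 11.4 = 217.74 m².
Net radiated power P_net = εσA(T⁴ − T₀⁴) = 0.694×5.670×10⁻⁸×217.74×(1347⁴ − 307.1⁴).
T⁴ − T₀⁴ = 3.29208×10¹² − 8.89445×10⁹ = 3.28319×10¹² K⁴, so P_net = 2.81×10⁷ W.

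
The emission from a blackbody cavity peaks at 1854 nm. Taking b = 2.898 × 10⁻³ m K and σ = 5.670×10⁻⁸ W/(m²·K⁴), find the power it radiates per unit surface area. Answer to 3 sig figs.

I ≈ 3.38×10⁵ W/m²

Wien's law: T = b/λ_max = 2.898×10⁻³/1.854×10⁻⁶ = 1563.11 K.
Then I = σT⁴ = 5.670×10⁻⁸×(1563.11)⁴ = 3.38×10⁵ W/m².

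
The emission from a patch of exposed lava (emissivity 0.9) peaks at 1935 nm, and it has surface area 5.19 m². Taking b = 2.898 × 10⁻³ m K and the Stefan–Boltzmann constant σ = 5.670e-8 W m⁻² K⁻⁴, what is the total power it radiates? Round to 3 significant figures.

Wien's law: T = b/λ_max = 2.898×10⁻³/1.935×10⁻⁶ = 1497.67 K.
Area A = 5.19 m².
Then P = εσAT⁴ = 0.9×5.670×10⁻⁸×5.19×(1497.67)⁴ = 1.33×10⁶ W.

P ≈ 1.33×10⁶ W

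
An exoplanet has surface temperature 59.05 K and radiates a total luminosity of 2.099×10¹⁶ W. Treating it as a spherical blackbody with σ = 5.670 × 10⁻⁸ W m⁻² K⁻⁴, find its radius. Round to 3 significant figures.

L = 4πR²σT⁴ ⇒ R = √(L/(4πσT⁴)).
σT⁴ = 0.689386 W/m², so R = √(2.099×10¹⁶/(4π×0.689386)) = 4.92×10⁷ m.

R ≈ 4.92×10⁷ m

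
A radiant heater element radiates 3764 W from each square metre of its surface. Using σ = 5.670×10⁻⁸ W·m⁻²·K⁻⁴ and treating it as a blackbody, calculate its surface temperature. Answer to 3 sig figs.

I = σT⁴, so T = (I/σ)^(1/4) = (3764/(5.670×10⁻⁸))^(1/4) = 508 K.

T ≈ 508 K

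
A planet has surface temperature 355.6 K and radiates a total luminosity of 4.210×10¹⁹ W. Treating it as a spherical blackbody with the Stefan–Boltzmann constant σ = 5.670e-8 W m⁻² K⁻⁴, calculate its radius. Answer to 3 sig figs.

R ≈ 6.08×10⁷ m

L = 4πR²σT⁴ ⇒ R = √(L/(4πσT⁴)).
σT⁴ = 906.630 W/m², so R = √(4.210×10¹⁹/(4π×906.630)) = 6.08×10⁷ m.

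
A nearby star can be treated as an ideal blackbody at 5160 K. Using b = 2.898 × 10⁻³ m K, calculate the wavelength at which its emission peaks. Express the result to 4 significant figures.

λ_max ≈ 561.6 nm

Wien's displacement law: λ_max = b/T = (2.898×10⁻³ m·K)/(5160 K) = 5.6163×10⁻⁷ m.
That is 561.6 nm, in the visible range.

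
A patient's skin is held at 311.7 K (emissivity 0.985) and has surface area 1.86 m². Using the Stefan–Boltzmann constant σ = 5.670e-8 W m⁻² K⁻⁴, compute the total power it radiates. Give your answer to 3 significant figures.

Area A = 1.86 m².
P = εσAT⁴ = 0.985 × 5.670×10⁻⁸ × 1.86 × (311.7)⁴ = 981 W.

P ≈ 981 W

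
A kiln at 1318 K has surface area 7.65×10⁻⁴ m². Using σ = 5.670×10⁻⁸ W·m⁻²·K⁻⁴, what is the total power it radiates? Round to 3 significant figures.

Area A = 7.65×10⁻⁴ m².
P = σAT⁴ = 5.670×10⁻⁸ × 7.65×10⁻⁴ × (1318)⁴ = 131 W.

P ≈ 131 W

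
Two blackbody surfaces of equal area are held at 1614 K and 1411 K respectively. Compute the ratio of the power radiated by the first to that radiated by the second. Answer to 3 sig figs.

With equal areas, P₁/P₂ = (T₁/T₂)⁴ = (1614/1411)⁴ = 1.71.

P₁/P₂ ≈ 1.71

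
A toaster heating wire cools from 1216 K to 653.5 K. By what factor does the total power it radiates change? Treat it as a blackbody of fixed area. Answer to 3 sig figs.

P₂/P₁ ≈ 0.0834

P ∝ T⁴, so P₂/P₁ = (T₂/T₁)⁴ = (653.5/1216)⁴ = (0.537418)⁴ = 0.0834.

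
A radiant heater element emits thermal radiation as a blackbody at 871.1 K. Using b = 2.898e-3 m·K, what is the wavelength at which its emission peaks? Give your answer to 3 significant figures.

Wien's displacement law: λ_max = b/T = (2.898×10⁻³ m·K)/(871.1 K) = 3.327×10⁻⁶ m.
That is 3.33 μm, in the infrared range.

λ_max ≈ 3.33 μm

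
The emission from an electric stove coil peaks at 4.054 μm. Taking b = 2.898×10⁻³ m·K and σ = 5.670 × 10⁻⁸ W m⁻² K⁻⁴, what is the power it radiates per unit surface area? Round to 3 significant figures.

I ≈ 1.48×10⁴ W/m²

Wien's law: T = b/λ_max = 2.898×10⁻³/4.054×10⁻⁶ = 714.850 K.
Then I = σT⁴ = 5.670×10⁻⁸×(714.850)⁴ = 1.48×10⁴ W/m².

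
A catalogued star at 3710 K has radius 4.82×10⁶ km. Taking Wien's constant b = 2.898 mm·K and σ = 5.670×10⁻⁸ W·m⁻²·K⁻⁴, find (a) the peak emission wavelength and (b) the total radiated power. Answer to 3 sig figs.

(a) λ_max = b/T = 2.898×10⁻³/3710 = 7.811×10⁻⁷ m = 0.781 μm.
Surface area A = 4πR² = 4π(4.82×10⁹ m)² = 2.91947×10²⁰ m².
(b) P = σAT⁴ = 5.670×10⁻⁸×2.91947×10²⁰×(3710)⁴ = 3.14×10²⁷ W.

λ_max ≈ 0.781 μm; P ≈ 3.14×10²⁷ W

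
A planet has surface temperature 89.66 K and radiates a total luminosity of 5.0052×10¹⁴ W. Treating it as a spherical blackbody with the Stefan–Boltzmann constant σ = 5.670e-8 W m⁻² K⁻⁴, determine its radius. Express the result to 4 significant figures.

L = 4πR²σT⁴ ⇒ R = √(L/(4πσT⁴)).
σT⁴ = 3.66419 W/m², so R = √(5.0052×10¹⁴/(4π×3.66419)) = 3.297×10⁶ m.

R ≈ 3.297×10⁶ m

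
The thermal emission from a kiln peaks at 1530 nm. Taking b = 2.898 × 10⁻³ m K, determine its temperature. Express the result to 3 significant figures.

Wien's law gives T = b/λ_max = (2.898×10⁻³ m·K)/(1.530×10⁻⁶ m) = 1.89×10³ K.

T ≈ 1.89×10³ K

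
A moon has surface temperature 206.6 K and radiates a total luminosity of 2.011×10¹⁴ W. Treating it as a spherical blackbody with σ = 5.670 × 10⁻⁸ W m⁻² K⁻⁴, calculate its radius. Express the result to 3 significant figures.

R ≈ 3.94×10⁵ m

L = 4πR²σT⁴ ⇒ R = √(L/(4πσT⁴)).
σT⁴ = 103.301 W/m², so R = √(2.011×10¹⁴/(4π×103.301)) = 3.94×10⁵ m.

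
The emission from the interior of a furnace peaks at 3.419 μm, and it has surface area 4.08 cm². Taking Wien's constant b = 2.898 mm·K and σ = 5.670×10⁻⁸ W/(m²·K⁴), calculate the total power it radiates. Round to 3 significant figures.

P ≈ 11.9 W

Wien's law: T = b/λ_max = 2.898×10⁻³/3.419×10⁻⁶ = 847.616 K.
Area A = 4.08 cm² = 4.08×10⁻⁴ m².
Then P = σAT⁴ = 5.670×10⁻⁸×4.08×10⁻⁴×(847.616)⁴ = 11.9 W.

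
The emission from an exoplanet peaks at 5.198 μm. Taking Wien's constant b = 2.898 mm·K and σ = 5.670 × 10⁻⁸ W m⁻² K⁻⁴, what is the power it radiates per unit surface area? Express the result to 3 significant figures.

I ≈ 5.48×10³ W/m²

Wien's law: T = b/λ_max = 2.898×10⁻³/5.198×10⁻⁶ = 557.522 K.
Then I = σT⁴ = 5.670×10⁻⁸×(557.522)⁴ = 5.48×10³ W/m².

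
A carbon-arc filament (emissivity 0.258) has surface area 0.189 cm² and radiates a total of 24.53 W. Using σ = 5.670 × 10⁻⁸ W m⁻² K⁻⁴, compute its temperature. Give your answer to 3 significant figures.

T ≈ 3.07×10³ K

Area A = 0.189 cm² = 1.89×10⁻⁵ m².
P = εσAT⁴ ⇒ T = (P/(εσA))^(1/4) = (24.53/(0.258×5.670×10⁻⁸×1.89×10⁻⁵))^(1/4) = 3.07×10³ K.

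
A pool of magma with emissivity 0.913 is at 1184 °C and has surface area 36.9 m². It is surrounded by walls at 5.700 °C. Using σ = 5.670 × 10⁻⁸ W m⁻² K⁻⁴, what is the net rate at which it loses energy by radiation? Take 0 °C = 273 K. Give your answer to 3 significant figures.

Net loss ≈ 8.60×10⁶ W

T = 1184 °C + 273 = 1457 K.
Surroundings: T = 5.700 °C + 273 = 278.700 K.
Area A = 36.9 m².
Net radiated power P_net = εσA(T⁴ − T₀⁴) = 0.913×5.670×10⁻⁸×36.9×(1457⁴ − 278.700⁴).
T⁴ − T₀⁴ = 4.50649×10¹² − 6.03320×10⁹ = 4.50046×10¹² K⁴, so P_net = 8.60×10⁶ W.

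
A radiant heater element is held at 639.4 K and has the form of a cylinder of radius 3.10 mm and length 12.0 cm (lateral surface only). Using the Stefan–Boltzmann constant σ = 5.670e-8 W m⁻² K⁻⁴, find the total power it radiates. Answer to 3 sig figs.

Lateral area A = 2πrL = 2π×3.10×10⁻³×0.120 = 2.33734×10⁻³ m².
P = σAT⁴ = 5.670×10⁻⁸ × 2.33734×10⁻³ × (639.4)⁴ = 22.2 W.

P ≈ 22.2 W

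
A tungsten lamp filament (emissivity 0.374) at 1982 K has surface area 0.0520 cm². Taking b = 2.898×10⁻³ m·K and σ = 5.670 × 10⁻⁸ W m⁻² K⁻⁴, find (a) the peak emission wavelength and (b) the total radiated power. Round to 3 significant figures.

(a) λ_max = b/T = 2.898×10⁻³/1982 = 1.462×10⁻⁶ m = 1.46×10³ nm.
Area A = 0.0520 cm² = 5.20×10⁻⁶ m².
(b) P = εσAT⁴ = 0.374×5.670×10⁻⁸×5.20×10⁻⁶×(1982)⁴ = 1.70 W.

λ_max ≈ 1.46×10³ nm; P ≈ 1.70 W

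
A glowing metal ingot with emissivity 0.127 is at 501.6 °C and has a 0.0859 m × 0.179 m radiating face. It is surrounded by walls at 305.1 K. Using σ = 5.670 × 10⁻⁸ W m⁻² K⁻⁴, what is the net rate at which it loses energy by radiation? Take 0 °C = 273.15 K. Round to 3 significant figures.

Net loss ≈ 38.9 W

T = 501.6 °C + 273.15 = 774.75 K.
Area A = 0.0859 × 0.179 = 0.0153761 m².
Net radiated power P_net = εσA(T⁴ − T₀⁴) = 0.127×5.670×10⁻⁸×0.0153761×(774.75⁴ − 305.1⁴).
T⁴ − T₀⁴ = 3.60285×10¹¹ − 8.66501×10⁹ = 3.51620×10¹¹ K⁴, so P_net = 38.9 W.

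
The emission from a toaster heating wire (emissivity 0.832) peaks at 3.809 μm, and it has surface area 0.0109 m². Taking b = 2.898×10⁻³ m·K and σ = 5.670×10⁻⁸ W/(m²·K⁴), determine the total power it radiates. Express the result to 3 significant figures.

P ≈ 172 W

Wien's law: T = b/λ_max = 2.898×10⁻³/3.809×10⁻⁶ = 760.830 K.
Area A = 0.0109 m².
Then P = εσAT⁴ = 0.832×5.670×10⁻⁸×0.0109×(760.830)⁴ = 172 W.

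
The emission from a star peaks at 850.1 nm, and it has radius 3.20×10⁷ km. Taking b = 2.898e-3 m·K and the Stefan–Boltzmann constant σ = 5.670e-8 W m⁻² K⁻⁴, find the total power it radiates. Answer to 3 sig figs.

Wien's law: T = b/λ_max = 2.898×10⁻³/8.501×10⁻⁷ = 3409.01 K.
Surface area A = 4πR² = 4π(3.20×10¹⁰ m)² = 1.28680×10²² m².
Then P = σAT⁴ = 5.670×10⁻⁸×1.28680×10²²×(3409.01)⁴ = 9.85×10²⁸ W.

P ≈ 9.85×10²⁸ W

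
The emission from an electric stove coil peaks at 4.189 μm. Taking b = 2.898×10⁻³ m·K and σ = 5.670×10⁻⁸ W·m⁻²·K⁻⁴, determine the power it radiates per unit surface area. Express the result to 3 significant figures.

I ≈ 1.30×10⁴ W/m²

Wien's law: T = b/λ_max = 2.898×10⁻³/4.189×10⁻⁶ = 691.812 K.
Then I = σT⁴ = 5.670×10⁻⁸×(691.812)⁴ = 1.30×10⁴ W/m².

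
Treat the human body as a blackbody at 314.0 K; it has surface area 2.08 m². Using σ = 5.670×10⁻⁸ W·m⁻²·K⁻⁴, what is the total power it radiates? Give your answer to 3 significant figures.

Area A = 2.08 m².
P = σAT⁴ = 5.670×10⁻⁸ × 2.08 × (314.0)⁴ = 1.15×10³ W.

P ≈ 1.15×10³ W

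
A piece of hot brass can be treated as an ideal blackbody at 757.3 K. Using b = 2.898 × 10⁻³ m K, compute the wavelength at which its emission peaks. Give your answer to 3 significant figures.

λ_max ≈ 3.83 μm

Wien's displacement law: λ_max = b/T = (2.898×10⁻³ m·K)/(757.3 K) = 3.827×10⁻⁶ m.
That is 3.83 μm, in the infrared range.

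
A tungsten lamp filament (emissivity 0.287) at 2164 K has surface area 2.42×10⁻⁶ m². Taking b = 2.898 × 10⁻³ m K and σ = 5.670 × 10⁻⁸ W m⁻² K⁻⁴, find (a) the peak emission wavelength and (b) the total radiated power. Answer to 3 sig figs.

λ_max ≈ 1.34 μm; P ≈ 0.864 W

(a) λ_max = b/T = 2.898×10⁻³/2164 = 1.339×10⁻⁶ m = 1.34 μm.
Area A = 2.42×10⁻⁶ m².
(b) P = εσAT⁴ = 0.287×5.670×10⁻⁸×2.42×10⁻⁶×(2164)⁴ = 0.864 W.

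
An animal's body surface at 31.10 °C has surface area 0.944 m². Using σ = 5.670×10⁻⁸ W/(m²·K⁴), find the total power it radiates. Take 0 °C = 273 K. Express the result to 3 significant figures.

P ≈ 458 W

T = 31.10 °C + 273 = 304.10 K.
Area A = 0.944 m².
P = σAT⁴ = 5.670×10⁻⁸ × 0.944 × (304.10)⁴ = 458 W.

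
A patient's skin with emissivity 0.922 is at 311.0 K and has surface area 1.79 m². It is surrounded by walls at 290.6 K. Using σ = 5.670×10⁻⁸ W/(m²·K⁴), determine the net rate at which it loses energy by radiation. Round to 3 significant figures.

Area A = 1.79 m².
Net radiated power P_net = εσA(T⁴ − T₀⁴) = 0.922×5.670×10⁻⁸×1.79×(311.0⁴ − 290.6⁴).
T⁴ − T₀⁴ = 9.35495×10⁹ − 7.13153×10⁹ = 2.22342×10⁹ K⁴, so P_net = 208 W.

Net loss ≈ 208 W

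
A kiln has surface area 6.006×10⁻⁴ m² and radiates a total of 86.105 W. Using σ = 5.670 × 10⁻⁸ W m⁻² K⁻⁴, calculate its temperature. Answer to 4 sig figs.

Area A = 6.006×10⁻⁴ m².
P = σAT⁴ ⇒ T = (P/(σA))^(1/4) = (86.105/(5.670×10⁻⁸×6.006×10⁻⁴))^(1/4) = 1261 K.

T ≈ 1261 K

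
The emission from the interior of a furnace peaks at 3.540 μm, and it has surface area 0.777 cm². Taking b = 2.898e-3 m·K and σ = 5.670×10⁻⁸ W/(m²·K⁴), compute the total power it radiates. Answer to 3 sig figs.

Wien's law: T = b/λ_max = 2.898×10⁻³/3.540×10⁻⁶ = 818.644 K.
Area A = 0.777 cm² = 7.77×10⁻⁵ m².
Then P = σAT⁴ = 5.670×10⁻⁸×7.77×10⁻⁵×(818.644)⁴ = 1.98 W.

P ≈ 1.98 W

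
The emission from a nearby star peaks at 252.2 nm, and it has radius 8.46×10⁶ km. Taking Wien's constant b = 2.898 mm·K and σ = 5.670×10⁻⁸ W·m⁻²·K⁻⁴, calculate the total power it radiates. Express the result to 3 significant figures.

P ≈ 8.89×10²⁹ W

Wien's law: T = b/λ_max = 2.898×10⁻³/2.522×10⁻⁷ = 11490.9 K.
Surface area A = 4πR² = 4π(8.46×10⁹ m)² = 8.99395×10²⁰ m².
Then P = σAT⁴ = 5.670×10⁻⁸×8.99395×10²⁰×(11490.9)⁴ = 8.89×10²⁹ W.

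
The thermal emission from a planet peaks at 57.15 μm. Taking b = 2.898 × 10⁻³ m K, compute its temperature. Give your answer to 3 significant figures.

T ≈ 50.7 K

Wien's law gives T = b/λ_max = (2.898×10⁻³ m·K)/(5.715×10⁻⁵ m) = 50.7 K.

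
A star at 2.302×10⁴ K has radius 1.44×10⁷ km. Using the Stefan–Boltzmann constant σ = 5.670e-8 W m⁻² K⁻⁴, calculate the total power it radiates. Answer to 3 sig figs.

Surface area A = 4πR² = 4π(1.44×10¹⁰ m)² = 2.60576×10²¹ m².
P = σAT⁴ = 5.670×10⁻⁸ × 2.60576×10²¹ × (2.302×10⁴)⁴ = 4.15×10³¹ W.

P ≈ 4.15×10³¹ W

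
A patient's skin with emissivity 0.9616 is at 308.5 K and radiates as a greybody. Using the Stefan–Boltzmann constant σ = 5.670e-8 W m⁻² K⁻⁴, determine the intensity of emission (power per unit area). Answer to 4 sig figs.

Stefan–Boltzmann: I = εσT⁴ = 0.9616 × 5.670×10⁻⁸ × (308.5)⁴ = 493.9 W/m².

I ≈ 493.9 W/m²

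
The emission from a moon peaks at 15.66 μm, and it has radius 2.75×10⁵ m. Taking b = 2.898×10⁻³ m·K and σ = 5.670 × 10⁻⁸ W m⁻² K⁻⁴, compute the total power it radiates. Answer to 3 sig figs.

P ≈ 6.32×10¹³ W

Wien's law: T = b/λ_max = 2.898×10⁻³/1.566×10⁻⁵ = 185.057 K.
Surface area A = 4πR² = 4π(2.75×10⁵ m)² = 9.50332×10¹¹ m².
Then P = σAT⁴ = 5.670×10⁻⁸×9.50332×10¹¹×(185.057)⁴ = 6.32×10¹³ W.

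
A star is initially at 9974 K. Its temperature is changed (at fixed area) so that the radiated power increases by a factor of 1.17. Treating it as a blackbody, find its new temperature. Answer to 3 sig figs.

P ∝ T⁴, so T₂/T₁ = (P₂/P₁)^(1/4) = (1.17)^(1/4) = 1.04003.
T₂ = 9974 × 1.04003 = 1.04×10⁴ K.

T₂ ≈ 1.04×10⁴ K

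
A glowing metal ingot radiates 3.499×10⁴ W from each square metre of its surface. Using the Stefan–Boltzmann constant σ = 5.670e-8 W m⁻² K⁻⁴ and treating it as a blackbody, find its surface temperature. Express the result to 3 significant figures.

T ≈ 886 K

I = σT⁴, so T = (I/σ)^(1/4) = (3.499×10⁴/(5.670×10⁻⁸))^(1/4) = 886 K.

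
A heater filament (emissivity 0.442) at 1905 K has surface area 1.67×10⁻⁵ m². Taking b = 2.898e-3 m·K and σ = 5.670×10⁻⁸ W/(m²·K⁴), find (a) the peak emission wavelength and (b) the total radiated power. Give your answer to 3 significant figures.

(a) λ_max = b/T = 2.898×10⁻³/1905 = 1.521×10⁻⁶ m = 1.52×10³ nm.
Area A = 1.67×10⁻⁵ m².
(b) P = εσAT⁴ = 0.442×5.670×10⁻⁸×1.67×10⁻⁵×(1905)⁴ = 5.51 W.

λ_max ≈ 1.52×10³ nm; P ≈ 5.51 W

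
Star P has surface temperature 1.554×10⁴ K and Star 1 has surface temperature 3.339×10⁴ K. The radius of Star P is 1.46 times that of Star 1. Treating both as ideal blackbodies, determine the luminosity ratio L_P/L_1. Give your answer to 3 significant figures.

L_P/L_1 ≈ 0.100

L ∝ R²T⁴, so L_P/L_1 = (R_P/R_1)²(T_P/T_1)⁴ = (1.46)² × (1.554×10⁴/3.339×10⁴)⁴ = 2.1316 × 0.0469179 = 0.100.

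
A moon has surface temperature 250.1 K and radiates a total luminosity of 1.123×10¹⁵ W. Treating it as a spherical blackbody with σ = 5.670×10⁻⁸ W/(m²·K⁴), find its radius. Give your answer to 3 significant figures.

L = 4πR²σT⁴ ⇒ R = √(L/(4πσT⁴)).
σT⁴ = 221.839 W/m², so R = √(1.123×10¹⁵/(4π×221.839)) = 6.35×10⁵ m.

R ≈ 6.35×10⁵ m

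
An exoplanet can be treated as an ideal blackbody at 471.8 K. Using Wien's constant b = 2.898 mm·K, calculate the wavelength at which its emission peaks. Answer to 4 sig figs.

Wien's displacement law: λ_max = b/T = (2.898×10⁻³ m·K)/(471.8 K) = 6.1424×10⁻⁶ m.
That is 6.142 μm, in the infrared range.

λ_max ≈ 6.142 μm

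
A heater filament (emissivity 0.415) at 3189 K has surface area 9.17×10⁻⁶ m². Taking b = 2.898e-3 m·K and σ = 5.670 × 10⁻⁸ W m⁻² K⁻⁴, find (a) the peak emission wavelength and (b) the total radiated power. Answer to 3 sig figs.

(a) λ_max = b/T = 2.898×10⁻³/3189 = 9.087×10⁻⁷ m = 0.909 μm.
Area A = 9.17×10⁻⁶ m².
(b) P = εσAT⁴ = 0.415×5.670×10⁻⁸×9.17×10⁻⁶×(3189)⁴ = 22.3 W.

λ_max ≈ 0.909 μm; P ≈ 22.3 W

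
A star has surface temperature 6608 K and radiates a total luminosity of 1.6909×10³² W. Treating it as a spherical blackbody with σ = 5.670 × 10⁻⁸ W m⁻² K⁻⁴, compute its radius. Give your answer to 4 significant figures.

R ≈ 3.528×10¹¹ m

L = 4πR²σT⁴ ⇒ R = √(L/(4πσT⁴)).
σT⁴ = 1.08109×10⁸ W/m², so R = √(1.6909×10³²/(4π×1.08109×10⁸)) = 3.528×10¹¹ m.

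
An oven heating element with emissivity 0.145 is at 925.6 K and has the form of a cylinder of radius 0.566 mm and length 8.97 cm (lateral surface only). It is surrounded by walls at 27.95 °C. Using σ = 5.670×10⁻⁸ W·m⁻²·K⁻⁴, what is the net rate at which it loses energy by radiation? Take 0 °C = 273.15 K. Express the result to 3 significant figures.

Surroundings: T = 27.95 °C + 273.15 = 301.10 K.
Lateral area A = 2πrL = 2π×5.66×10⁻⁴×0.0897 = 3.18999×10⁻⁴ m².
Net radiated power P_net = εσA(T⁴ − T₀⁴) = 0.145×5.670×10⁻⁸×3.18999×10⁻⁴×(925.6⁴ − 301.10⁴).
T⁴ − T₀⁴ = 7.33995×10¹¹ − 8.21945×10⁹ = 7.25776×10¹¹ K⁴, so P_net = 1.90 W.

Net loss ≈ 1.90 W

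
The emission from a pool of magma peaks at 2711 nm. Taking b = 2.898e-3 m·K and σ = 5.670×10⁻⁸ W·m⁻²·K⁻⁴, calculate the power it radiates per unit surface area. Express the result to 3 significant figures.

I ≈ 7.40×10⁴ W/m²

Wien's law: T = b/λ_max = 2.898×10⁻³/2.711×10⁻⁶ = 1068.98 K.
Then I = σT⁴ = 5.670×10⁻⁸×(1068.98)⁴ = 7.40×10⁴ W/m².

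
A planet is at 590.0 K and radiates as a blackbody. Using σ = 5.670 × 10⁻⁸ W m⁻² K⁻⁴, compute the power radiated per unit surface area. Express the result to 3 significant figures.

Stefan–Boltzmann: I = σT⁴ = 5.670×10⁻⁸ × (590.0)⁴ = 6.87×10³ W/m².

I ≈ 6.87×10³ W/m²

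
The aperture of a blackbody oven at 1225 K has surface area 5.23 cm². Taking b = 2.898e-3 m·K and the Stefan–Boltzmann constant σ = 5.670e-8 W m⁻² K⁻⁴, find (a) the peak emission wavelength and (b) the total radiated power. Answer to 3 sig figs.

λ_max ≈ 2.37×10³ nm; P ≈ 66.8 W

(a) λ_max = b/T = 2.898×10⁻³/1225 = 2.366×10⁻⁶ m = 2.37×10³ nm.
Area A = 5.23 cm² = 5.23×10⁻⁴ m².
(b) P = σAT⁴ = 5.670×10⁻⁸×5.23×10⁻⁴×(1225)⁴ = 66.8 W.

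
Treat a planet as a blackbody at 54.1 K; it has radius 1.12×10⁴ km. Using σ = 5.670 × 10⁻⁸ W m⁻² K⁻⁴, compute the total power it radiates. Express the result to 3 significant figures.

P ≈ 7.66×10¹⁴ W

Surface area A = 4πR² = 4π(1.12×10⁷ m)² = 1.57633×10¹⁵ m².
P = σAT⁴ = 5.670×10⁻⁸ × 1.57633×10¹⁵ × (54.1)⁴ = 7.66×10¹⁴ W.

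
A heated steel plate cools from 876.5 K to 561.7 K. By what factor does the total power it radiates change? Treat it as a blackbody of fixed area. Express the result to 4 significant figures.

P₂/P₁ ≈ 0.1687

P ∝ T⁴, so P₂/P₁ = (T₂/T₁)⁴ = (561.7/876.5)⁴ = (0.640844)⁴ = 0.1687.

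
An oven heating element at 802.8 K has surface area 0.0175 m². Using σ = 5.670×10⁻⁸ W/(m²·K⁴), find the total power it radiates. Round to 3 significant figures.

Area A = 0.0175 m².
P = σAT⁴ = 5.670×10⁻⁸ × 0.0175 × (802.8)⁴ = 412 W.

P ≈ 412 W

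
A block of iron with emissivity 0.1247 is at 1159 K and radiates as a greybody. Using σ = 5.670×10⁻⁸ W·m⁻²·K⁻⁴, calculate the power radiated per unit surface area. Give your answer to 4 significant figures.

Stefan–Boltzmann: I = εσT⁴ = 0.1247 × 5.670×10⁻⁸ × (1159)⁴ = 1.276×10⁴ W/m².

I ≈ 1.276×10⁴ W/m²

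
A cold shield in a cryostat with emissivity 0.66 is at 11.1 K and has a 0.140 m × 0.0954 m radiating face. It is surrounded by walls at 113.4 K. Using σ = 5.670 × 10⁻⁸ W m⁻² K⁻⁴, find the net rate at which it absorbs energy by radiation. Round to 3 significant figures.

Net gain ≈ 0.0826 W

Area A = 0.140 × 0.0954 = 0.013356 m².
Net radiated power P_net = εσA(T⁴ − T₀⁴) = 0.66×5.670×10⁻⁸×0.013356×(11.1⁴ − 113.4⁴).
T⁴ − T₀⁴ = 15180.7 − 1.65368×10⁸ = -1.65353×10⁸ K⁴, so P_net = -0.0826 W — negative, meaning a net gain of 0.0826 W.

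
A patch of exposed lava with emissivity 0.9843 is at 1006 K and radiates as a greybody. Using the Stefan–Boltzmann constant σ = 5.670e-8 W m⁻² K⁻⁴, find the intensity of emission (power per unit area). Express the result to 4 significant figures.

Stefan–Boltzmann: I = εσT⁴ = 0.9843 × 5.670×10⁻⁸ × (1006)⁴ = 5.716×10⁴ W/m².

I ≈ 5.716×10⁴ W/m²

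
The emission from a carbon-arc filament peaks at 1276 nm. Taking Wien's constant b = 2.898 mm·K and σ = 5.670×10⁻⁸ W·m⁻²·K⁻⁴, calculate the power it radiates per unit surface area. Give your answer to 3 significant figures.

Wien's law: T = b/λ_max = 2.898×10⁻³/1.276×10⁻⁶ = 2271.16 K.
Then I = σT⁴ = 5.670×10⁻⁸×(2271.16)⁴ = 1.51×10⁶ W/m².

I ≈ 1.51×10⁶ W/m²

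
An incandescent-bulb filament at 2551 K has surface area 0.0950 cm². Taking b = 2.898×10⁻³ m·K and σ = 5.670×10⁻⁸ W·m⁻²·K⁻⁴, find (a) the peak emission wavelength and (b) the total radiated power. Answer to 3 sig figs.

λ_max ≈ 1.14 μm; P ≈ 22.8 W

(a) λ_max = b/T = 2.898×10⁻³/2551 = 1.136×10⁻⁶ m = 1.14 μm.
Area A = 0.0950 cm² = 9.50×10⁻⁶ m².
(b) P = σAT⁴ = 5.670×10⁻⁸×9.50×10⁻⁶×(2551)⁴ = 22.8 W.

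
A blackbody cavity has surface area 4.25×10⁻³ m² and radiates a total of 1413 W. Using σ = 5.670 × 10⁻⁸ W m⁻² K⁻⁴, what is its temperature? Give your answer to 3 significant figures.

T ≈ 1.56×10³ K

Area A = 4.25×10⁻³ m².
P = σAT⁴ ⇒ T = (P/(σA))^(1/4) = (1413/(5.670×10⁻⁸×4.25×10⁻³))^(1/4) = 1.56×10³ K.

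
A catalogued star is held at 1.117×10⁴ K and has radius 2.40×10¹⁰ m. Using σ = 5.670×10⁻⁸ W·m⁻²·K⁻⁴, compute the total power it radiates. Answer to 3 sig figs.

P ≈ 6.39×10³⁰ W

Surface area A = 4πR² = 4π(2.40×10¹⁰ m)² = 7.23823×10²¹ m².
P = σAT⁴ = 5.670×10⁻⁸ × 7.23823×10²¹ × (1.117×10⁴)⁴ = 6.39×10³⁰ W.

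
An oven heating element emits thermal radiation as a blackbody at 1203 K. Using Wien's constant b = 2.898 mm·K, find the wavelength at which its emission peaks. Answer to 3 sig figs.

λ_max ≈ 2.41×10³ nm

Wien's displacement law: λ_max = b/T = (2.898×10⁻³ m·K)/(1203 K) = 2.409×10⁻⁶ m.
That is 2.41×10³ nm, in the infrared range.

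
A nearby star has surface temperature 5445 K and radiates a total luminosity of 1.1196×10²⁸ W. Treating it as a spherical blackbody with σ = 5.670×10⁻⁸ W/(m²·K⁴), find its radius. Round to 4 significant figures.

L = 4πR²σT⁴ ⇒ R = √(L/(4πσT⁴)).
σT⁴ = 4.98396×10⁷ W/m², so R = √(1.1196×10²⁸/(4π×4.98396×10⁷)) = 4.228×10⁹ m.

R ≈ 4.228×10⁹ m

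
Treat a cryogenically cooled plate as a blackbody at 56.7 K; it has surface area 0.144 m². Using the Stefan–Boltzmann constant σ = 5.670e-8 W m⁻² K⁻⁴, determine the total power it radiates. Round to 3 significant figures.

P ≈ 0.0844 W

Area A = 0.144 m².
P = σAT⁴ = 5.670×10⁻⁸ × 0.144 × (56.7)⁴ = 0.0844 W.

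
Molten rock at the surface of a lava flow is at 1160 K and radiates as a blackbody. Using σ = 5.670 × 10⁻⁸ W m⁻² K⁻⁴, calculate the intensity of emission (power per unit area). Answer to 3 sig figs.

Stefan–Boltzmann: I = σT⁴ = 5.670×10⁻⁸ × (1160)⁴ = 1.03×10⁵ W/m².

I ≈ 1.03×10⁵ W/m²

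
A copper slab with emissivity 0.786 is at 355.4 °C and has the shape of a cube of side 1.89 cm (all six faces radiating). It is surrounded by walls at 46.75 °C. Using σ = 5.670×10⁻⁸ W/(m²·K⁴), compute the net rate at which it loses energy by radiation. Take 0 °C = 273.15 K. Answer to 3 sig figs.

T = 355.4 °C + 273.15 = 628.55 K.
Surroundings: T = 46.75 °C + 273.15 = 319.90 K.
Area A = 6s² = 6×(0.0189 m)² = 2.14326×10⁻³ m².
Net radiated power P_net = εσA(T⁴ − T₀⁴) = 0.786×5.670×10⁻⁸×2.14326×10⁻³×(628.55⁴ − 319.90⁴).
T⁴ − T₀⁴ = 1.56084×10¹¹ − 1.04727×10¹⁰ = 1.45611×10¹¹ K⁴, so P_net = 13.9 W.

Net loss ≈ 13.9 W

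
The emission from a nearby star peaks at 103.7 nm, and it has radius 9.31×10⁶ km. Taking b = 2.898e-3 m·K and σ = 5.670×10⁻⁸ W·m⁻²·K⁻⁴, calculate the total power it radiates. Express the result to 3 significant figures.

P ≈ 3.77×10³¹ W

Wien's law: T = b/λ_max = 2.898×10⁻³/1.037×10⁻⁷ = 27946.0 K.
Surface area A = 4πR² = 4π(9.31×10⁹ m)² = 1.08920×10²¹ m².
Then P = σAT⁴ = 5.670×10⁻⁸×1.08920×10²¹×(27946.0)⁴ = 3.77×10³¹ W.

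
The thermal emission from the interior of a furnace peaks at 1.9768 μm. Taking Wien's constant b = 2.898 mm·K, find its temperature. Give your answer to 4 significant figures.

Wien's law gives T = b/λ_max = (2.898×10⁻³ m·K)/(1.9768×10⁻⁶ m) = 1466 K.

T ≈ 1466 K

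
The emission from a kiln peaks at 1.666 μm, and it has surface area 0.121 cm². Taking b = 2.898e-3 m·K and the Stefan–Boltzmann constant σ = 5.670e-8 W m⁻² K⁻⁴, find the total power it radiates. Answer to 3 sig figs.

Wien's law: T = b/λ_max = 2.898×10⁻³/1.666×10⁻⁶ = 1739.50 K.
Area A = 0.121 cm² = 1.21×10⁻⁵ m².
Then P = σAT⁴ = 5.670×10⁻⁸×1.21×10⁻⁵×(1739.50)⁴ = 6.28 W.

P ≈ 6.28 W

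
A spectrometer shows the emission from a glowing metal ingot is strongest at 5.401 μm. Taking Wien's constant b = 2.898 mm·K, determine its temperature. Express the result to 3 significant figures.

Wien's law gives T = b/λ_max = (2.898×10⁻³ m·K)/(5.401×10⁻⁶ m) = 537 K.

T ≈ 537 K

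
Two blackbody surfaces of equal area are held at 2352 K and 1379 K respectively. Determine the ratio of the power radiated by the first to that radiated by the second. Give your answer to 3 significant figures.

With equal areas, P₁/P₂ = (T₁/T₂)⁴ = (2352/1379)⁴ = 8.46.

P₁/P₂ ≈ 8.46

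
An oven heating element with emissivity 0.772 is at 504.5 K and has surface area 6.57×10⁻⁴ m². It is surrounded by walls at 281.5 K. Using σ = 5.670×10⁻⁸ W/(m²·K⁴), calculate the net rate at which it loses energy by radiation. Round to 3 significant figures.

Area A = 6.57×10⁻⁴ m².
Net radiated power P_net = εσA(T⁴ − T₀⁴) = 0.772×5.670×10⁻⁸×6.57×10⁻⁴×(504.5⁴ − 281.5⁴).
T⁴ − T₀⁴ = 6.47806×10¹⁰ − 6.27933×10⁹ = 5.85013×10¹⁰ K⁴, so P_net = 1.68 W.

Net loss ≈ 1.68 W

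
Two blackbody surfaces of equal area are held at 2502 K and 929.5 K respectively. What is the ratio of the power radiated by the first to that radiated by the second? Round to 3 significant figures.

With equal areas, P₁/P₂ = (T₁/T₂)⁴ = (2502/929.5)⁴ = 52.5.

P₁/P₂ ≈ 52.5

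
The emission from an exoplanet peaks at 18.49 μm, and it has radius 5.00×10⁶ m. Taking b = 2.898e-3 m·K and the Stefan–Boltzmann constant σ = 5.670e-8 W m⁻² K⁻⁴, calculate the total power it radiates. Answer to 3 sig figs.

P ≈ 1.07×10¹⁶ W

Wien's law: T = b/λ_max = 2.898×10⁻³/1.849×10⁻⁵ = 156.733 K.
Surface area A = 4πR² = 4π(5.00×10⁶ m)² = 3.14159×10¹⁴ m².
Then P = σAT⁴ = 5.670×10⁻⁸×3.14159×10¹⁴×(156.733)⁴ = 1.07×10¹⁶ W.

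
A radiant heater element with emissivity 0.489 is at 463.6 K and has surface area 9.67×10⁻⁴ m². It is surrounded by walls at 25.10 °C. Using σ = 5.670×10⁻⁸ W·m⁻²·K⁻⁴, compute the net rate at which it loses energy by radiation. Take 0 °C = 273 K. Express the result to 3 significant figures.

Surroundings: T = 25.10 °C + 273 = 298.10 K.
Area A = 9.67×10⁻⁴ m².
Net radiated power P_net = εσA(T⁴ − T₀⁴) = 0.489×5.670×10⁻⁸×9.67×10⁻⁴×(463.6⁴ − 298.10⁴).
T⁴ − T₀⁴ = 4.61927×10¹⁰ − 7.89674×10⁹ = 3.82960×10¹⁰ K⁴, so P_net = 1.03 W.

Net loss ≈ 1.03 W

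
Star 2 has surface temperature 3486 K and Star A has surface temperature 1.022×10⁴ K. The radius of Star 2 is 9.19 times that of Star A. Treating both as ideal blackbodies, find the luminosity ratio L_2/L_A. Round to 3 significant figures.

L_2/L_A ≈ 1.14

L ∝ R²T⁴, so L_2/L_A = (R_2/R_A)²(T_2/T_A)⁴ = (9.19)² × (3486/1.022×10⁴)⁴ = 84.4561 × 0.0135365 = 1.14.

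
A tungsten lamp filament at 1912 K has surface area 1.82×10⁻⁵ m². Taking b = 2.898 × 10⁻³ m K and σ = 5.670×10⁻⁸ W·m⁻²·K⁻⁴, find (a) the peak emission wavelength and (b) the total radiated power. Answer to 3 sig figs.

(a) λ_max = b/T = 2.898×10⁻³/1912 = 1.516×10⁻⁶ m = 1.52×10³ nm.
Area A = 1.82×10⁻⁵ m².
(b) P = σAT⁴ = 5.670×10⁻⁸×1.82×10⁻⁵×(1912)⁴ = 13.8 W.

λ_max ≈ 1.52×10³ nm; P ≈ 13.8 W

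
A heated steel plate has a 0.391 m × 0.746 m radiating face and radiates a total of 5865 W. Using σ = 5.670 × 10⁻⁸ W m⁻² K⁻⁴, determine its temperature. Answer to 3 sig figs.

T ≈ 772 K

Area A = 0.391 × 0.746 = 0.291686 m².
P = σAT⁴ ⇒ T = (P/(σA))^(1/4) = (5865/(5.670×10⁻⁸×0.291686))^(1/4) = 772 K.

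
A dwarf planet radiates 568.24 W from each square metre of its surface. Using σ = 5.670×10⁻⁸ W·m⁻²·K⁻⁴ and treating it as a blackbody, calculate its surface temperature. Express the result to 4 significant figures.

T ≈ 316.4 K

I = σT⁴, so T = (I/σ)^(1/4) = (568.24/(5.670×10⁻⁸))^(1/4) = 316.4 K.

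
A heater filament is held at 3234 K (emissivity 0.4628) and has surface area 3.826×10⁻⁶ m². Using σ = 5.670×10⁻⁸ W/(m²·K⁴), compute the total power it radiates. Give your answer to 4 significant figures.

P ≈ 10.98 W

Area A = 3.826×10⁻⁶ m².
P = εσAT⁴ = 0.4628 × 5.670×10⁻⁸ × 3.826×10⁻⁶ × (3234)⁴ = 10.98 W.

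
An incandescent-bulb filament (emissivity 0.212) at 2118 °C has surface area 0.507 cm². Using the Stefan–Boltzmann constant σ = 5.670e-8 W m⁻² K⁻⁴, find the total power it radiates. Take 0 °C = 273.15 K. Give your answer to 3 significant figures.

P ≈ 19.9 W

T = 2118 °C + 273.15 = 2391.15 K.
Area A = 0.507 cm² = 5.07×10⁻⁵ m².
P = εσAT⁴ = 0.212 × 5.670×10⁻⁸ × 5.07×10⁻⁵ × (2391.15)⁴ = 19.9 W.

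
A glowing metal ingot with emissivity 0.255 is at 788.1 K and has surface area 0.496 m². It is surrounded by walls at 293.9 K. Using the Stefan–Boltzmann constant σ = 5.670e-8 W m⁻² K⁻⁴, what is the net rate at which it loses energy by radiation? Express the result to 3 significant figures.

Area A = 0.496 m².
Net radiated power P_net = εσA(T⁴ − T₀⁴) = 0.255×5.670×10⁻⁸×0.496×(788.1⁴ − 293.9⁴).
T⁴ − T₀⁴ = 3.85767×10¹¹ − 7.46102×10⁹ = 3.78306×10¹¹ K⁴, so P_net = 2.71×10³ W.

Net loss ≈ 2.71×10³ W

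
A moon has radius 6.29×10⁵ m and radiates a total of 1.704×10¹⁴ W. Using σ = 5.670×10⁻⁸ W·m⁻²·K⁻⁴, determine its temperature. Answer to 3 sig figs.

T ≈ 157 K

Surface area A = 4πR² = 4π(6.29×10⁵ m)² = 4.97177×10¹² m².
P = σAT⁴ ⇒ T = (P/(σA))^(1/4) = (1.704×10¹⁴/(5.670×10⁻⁸×4.97177×10¹²))^(1/4) = 157 K.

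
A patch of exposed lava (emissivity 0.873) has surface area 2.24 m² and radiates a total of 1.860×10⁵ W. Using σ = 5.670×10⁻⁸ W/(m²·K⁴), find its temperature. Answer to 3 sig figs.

T ≈ 1.14×10³ K

Area A = 2.24 m².
P = εσAT⁴ ⇒ T = (P/(εσA))^(1/4) = (1.860×10⁵/(0.873×5.670×10⁻⁸×2.24))^(1/4) = 1.14×10³ K.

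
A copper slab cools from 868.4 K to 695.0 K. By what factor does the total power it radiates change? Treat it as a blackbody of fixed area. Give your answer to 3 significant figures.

P₂/P₁ ≈ 0.410

P ∝ T⁴, so P₂/P₁ = (T₂/T₁)⁴ = (695.0/868.4)⁴ = (0.800322)⁴ = 0.410.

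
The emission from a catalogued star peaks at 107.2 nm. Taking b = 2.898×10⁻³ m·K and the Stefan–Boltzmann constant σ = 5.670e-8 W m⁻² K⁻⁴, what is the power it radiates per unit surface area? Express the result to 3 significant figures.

Wien's law: T = b/λ_max = 2.898×10⁻³/1.072×10⁻⁷ = 27033.6 K.
Then I = σT⁴ = 5.670×10⁻⁸×(27033.6)⁴ = 3.03×10¹⁰ W/m².

I ≈ 3.03×10¹⁰ W/m²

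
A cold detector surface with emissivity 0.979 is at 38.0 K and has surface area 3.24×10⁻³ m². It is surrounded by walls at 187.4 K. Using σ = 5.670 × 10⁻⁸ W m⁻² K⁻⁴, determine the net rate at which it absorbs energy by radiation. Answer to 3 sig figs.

Area A = 3.24×10⁻³ m².
Net radiated power P_net = εσA(T⁴ − T₀⁴) = 0.979×5.670×10⁻⁸×3.24×10⁻³×(38.0⁴ − 187.4⁴).
T⁴ − T₀⁴ = 2.08514×10⁶ − 1.23333×10⁹ = -1.23124×10⁹ K⁴, so P_net = -0.221 W — negative, meaning a net gain of 0.221 W.

Net gain ≈ 0.221 W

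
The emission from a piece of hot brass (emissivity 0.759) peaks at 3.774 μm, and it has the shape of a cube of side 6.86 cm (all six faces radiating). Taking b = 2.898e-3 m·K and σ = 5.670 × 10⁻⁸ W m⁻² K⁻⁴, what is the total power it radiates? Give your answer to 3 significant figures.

Wien's law: T = b/λ_max = 2.898×10⁻³/3.774×10⁻⁶ = 767.886 K.
Area A = 6s² = 6×(0.0686 m)² = 0.0282358 m².
Then P = εσAT⁴ = 0.759×5.670×10⁻⁸×0.0282358×(767.886)⁴ = 422 W.

P ≈ 422 W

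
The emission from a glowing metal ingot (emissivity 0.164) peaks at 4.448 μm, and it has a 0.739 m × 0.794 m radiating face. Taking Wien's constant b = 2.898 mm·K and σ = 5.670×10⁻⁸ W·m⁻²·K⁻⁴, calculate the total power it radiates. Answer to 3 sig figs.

Wien's law: T = b/λ_max = 2.898×10⁻³/4.448×10⁻⁶ = 651.529 K.
Area A = 0.739 × 0.794 = 0.586766 m².
Then P = εσAT⁴ = 0.164×5.670×10⁻⁸×0.586766×(651.529)⁴ = 983 W.

P ≈ 983 W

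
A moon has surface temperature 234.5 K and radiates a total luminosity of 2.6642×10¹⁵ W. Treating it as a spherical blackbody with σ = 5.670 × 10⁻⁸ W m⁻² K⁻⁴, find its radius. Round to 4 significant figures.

R ≈ 1.112×10⁶ m

L = 4πR²σT⁴ ⇒ R = √(L/(4πσT⁴)).
σT⁴ = 171.457 W/m², so R = √(2.6642×10¹⁵/(4π×171.457)) = 1.112×10⁶ m.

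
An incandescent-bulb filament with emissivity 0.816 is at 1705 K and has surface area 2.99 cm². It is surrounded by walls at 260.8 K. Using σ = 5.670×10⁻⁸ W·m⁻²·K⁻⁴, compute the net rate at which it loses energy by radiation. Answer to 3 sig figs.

Net loss ≈ 117 W

Area A = 2.99 cm² = 2.99×10⁻⁴ m².
Net radiated power P_net = εσA(T⁴ − T₀⁴) = 0.816×5.670×10⁻⁸×2.99×10⁻⁴×(1705⁴ − 260.8⁴).
T⁴ − T₀⁴ = 8.45079×10¹² − 4.62626×10⁹ = 8.44616×10¹² K⁴, so P_net = 117 W.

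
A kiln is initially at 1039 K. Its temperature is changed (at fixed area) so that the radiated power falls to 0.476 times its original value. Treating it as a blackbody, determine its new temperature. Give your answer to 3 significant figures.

T₂ ≈ 863 K

P ∝ T⁴, so T₂/T₁ = (P₂/P₁)^(1/4) = (0.476)^(1/4) = 0.830619.
T₂ = 1039 × 0.830619 = 863 K.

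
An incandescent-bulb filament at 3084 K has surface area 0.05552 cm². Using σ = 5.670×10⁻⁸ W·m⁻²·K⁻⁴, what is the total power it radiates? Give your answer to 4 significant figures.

Area A = 0.05552 cm² = 5.552×10⁻⁶ m².
P = σAT⁴ = 5.670×10⁻⁸ × 5.552×10⁻⁶ × (3084)⁴ = 28.48 W.

P ≈ 28.48 W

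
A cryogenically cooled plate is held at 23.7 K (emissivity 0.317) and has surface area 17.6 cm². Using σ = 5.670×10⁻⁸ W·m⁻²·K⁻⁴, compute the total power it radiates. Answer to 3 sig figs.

Area A = 17.6 cm² = 1.76×10⁻³ m².
P = εσAT⁴ = 0.317 × 5.670×10⁻⁸ × 1.76×10⁻³ × (23.7)⁴ = 9.98×10⁻⁶ W.

P ≈ 9.98×10⁻⁶ W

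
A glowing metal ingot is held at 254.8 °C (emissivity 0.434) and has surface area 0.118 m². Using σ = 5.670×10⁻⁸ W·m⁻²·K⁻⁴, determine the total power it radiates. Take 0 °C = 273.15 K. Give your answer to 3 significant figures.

T = 254.8 °C + 273.15 = 527.95 K.
Area A = 0.118 m².
P = εσAT⁴ = 0.434 × 5.670×10⁻⁸ × 0.118 × (527.95)⁴ = 226 W.

P ≈ 226 W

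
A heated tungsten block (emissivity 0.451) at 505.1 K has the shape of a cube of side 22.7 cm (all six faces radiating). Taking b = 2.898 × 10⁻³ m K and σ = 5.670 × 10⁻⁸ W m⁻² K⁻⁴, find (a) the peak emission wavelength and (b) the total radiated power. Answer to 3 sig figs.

λ_max ≈ 5.74 μm; P ≈ 515 W

(a) λ_max = b/T = 2.898×10⁻³/505.1 = 5.737×10⁻⁶ m = 5.74 μm.
Area A = 6s² = 6×(0.227 m)² = 0.309174 m².
(b) P = εσAT⁴ = 0.451×5.670×10⁻⁸×0.309174×(505.1)⁴ = 515 W.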